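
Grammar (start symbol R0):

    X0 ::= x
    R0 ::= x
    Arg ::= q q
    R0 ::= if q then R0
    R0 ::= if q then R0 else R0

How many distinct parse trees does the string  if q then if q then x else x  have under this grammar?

Parse trees for if q then if q then x else x:
  [R0 if q then [R0 if q then [R0 x] else [R0 x]]]
  [R0 if q then [R0 if q then [R0 x]] else [R0 x]]

2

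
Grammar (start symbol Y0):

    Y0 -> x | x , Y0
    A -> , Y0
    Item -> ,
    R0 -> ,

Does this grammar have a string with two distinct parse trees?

Only Y0 is reachable from Y0; ignoring the rest: Right-recursive list with a separator: after each atom, whether the separator follows determines the rule. One parse per string.

Unambiguous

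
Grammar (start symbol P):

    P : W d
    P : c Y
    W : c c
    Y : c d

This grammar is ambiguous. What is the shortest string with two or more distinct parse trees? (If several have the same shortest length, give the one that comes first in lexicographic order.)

c c d

length 3: c c d has 2 parse trees

Two derivations of c c d:
  P ⇒ W d ⇒ c c d
  P ⇒ c Y ⇒ c c d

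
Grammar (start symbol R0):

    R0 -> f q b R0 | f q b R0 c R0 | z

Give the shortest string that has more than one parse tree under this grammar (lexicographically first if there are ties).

length 1: no string has ≥2 trees
length 4: no string has ≥2 trees
length 6: no string has ≥2 trees
length 7: no string has ≥2 trees
length 9: f q b f q b z c z has 2 parse trees

Two derivations of f q b f q b z c z:
  R0 ⇒ f q b R0 ⇒ f q b f q b R0 c R0 ⇒ f q b f q b z c R0 ⇒ f q b f q b z c z
  R0 ⇒ f q b R0 c R0 ⇒ f q b f q b R0 c R0 ⇒ f q b f q b z c R0 ⇒ f q b f q b z c z

f q b f q b z c z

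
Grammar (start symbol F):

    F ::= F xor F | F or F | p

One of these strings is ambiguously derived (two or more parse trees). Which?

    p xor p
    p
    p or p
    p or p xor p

p or p xor p

p xor p: 1 tree
p: 1 tree
p or p: 1 tree
p or p xor p: 2 trees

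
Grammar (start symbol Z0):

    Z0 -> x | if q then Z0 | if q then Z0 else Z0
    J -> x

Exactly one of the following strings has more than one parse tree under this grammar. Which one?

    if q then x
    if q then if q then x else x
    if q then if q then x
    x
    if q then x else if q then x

if q then x: 1 tree
if q then if q then x else x: 2 trees
if q then if q then x: 1 tree
x: 1 tree
if q then x else if q then x: 1 tree

if q then if q then x else x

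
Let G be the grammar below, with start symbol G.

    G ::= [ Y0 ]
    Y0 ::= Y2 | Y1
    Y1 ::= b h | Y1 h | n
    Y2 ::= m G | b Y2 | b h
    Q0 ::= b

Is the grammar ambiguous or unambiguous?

Witness: [ b h ]

Derivation 1: G ⇒ [ Y0 ] ⇒ [ Y2 ] ⇒ [ b h ]
Derivation 2: G ⇒ [ Y0 ] ⇒ [ Y1 ] ⇒ [ b h ]

Two distinct leftmost derivations for the same string.

Ambiguous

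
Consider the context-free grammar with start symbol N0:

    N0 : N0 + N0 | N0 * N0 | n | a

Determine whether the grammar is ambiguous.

Witness: a * a * a

Derivation 1: N0 ⇒ N0 * N0 ⇒ N0 * N0 * N0 ⇒ a * N0 * N0 ⇒ a * a * N0 ⇒ a * a * a
Derivation 2: N0 ⇒ N0 * N0 ⇒ a * N0 ⇒ a * N0 * N0 ⇒ a * a * N0 ⇒ a * a * a

Two distinct leftmost derivations for the same string.

Ambiguous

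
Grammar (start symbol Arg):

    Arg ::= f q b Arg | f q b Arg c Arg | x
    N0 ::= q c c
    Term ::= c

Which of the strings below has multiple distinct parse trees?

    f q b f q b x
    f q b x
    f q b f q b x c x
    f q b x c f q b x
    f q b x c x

f q b f q b x c x

f q b f q b x: 1 tree
f q b x: 1 tree
f q b f q b x c x: 2 trees
f q b x c f q b x: 1 tree
f q b x c x: 1 tree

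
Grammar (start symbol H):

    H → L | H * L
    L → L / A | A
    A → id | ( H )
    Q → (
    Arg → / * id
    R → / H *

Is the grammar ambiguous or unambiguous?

(Q, Arg, R are unreachable from H, so their rules don't affect L(H).) The grammar is stratified — H handles '*' (left-recursive), L handles '/', A atoms. Each operator has a fixed associativity and precedence level, so every string has one parse.

Unambiguous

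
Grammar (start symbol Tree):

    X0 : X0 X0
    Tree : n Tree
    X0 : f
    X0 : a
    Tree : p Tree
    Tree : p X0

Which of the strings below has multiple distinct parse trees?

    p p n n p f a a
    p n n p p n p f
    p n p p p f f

p p n n p f a a: 2 trees
p n n p p n p f: 1 tree
p n p p p f f: 1 tree

p p n n p f a a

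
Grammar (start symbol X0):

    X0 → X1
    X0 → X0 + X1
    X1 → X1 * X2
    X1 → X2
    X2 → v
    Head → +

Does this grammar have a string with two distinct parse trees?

Unambiguous

(Head is unreachable from X0, so its rules don't affect L(X0).) X0 → X0 + X1 | X1  ;  X1 → X1 * X2 | X2  — a left-associative chain with X2 at the bottom. Each string factors uniquely by precedence.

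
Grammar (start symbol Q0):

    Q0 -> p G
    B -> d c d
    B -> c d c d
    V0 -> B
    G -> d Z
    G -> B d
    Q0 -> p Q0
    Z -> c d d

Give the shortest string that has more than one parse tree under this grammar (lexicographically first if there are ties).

p d c d d

length 5: p d c d d has 2 parse trees

Two derivations of p d c d d:
  Q0 ⇒ p G ⇒ p d Z ⇒ p d c d d
  Q0 ⇒ p G ⇒ p B d ⇒ p d c d d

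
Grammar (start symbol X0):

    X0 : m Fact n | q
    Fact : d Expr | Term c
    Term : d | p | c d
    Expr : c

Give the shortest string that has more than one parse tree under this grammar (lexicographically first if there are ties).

length 1: no string has ≥2 trees
length 4: m d c n has 2 parse trees

Two derivations of m d c n:
  X0 ⇒ m Fact n ⇒ m d Expr n ⇒ m d c n
  X0 ⇒ m Fact n ⇒ m Term c n ⇒ m d c n

m d c n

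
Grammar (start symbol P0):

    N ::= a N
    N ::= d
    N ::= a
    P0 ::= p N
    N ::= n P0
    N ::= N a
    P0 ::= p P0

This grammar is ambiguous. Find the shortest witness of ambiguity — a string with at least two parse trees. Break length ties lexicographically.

length 2: no string has ≥2 trees
length 3: p a a has 2 parse trees

Two derivations of p a a:
  P0 ⇒ p N ⇒ p a N ⇒ p a a
  P0 ⇒ p N ⇒ p N a ⇒ p a a

p a a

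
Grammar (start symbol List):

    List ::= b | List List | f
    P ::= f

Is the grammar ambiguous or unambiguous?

Witness: b b b

Derivation 1: List ⇒ List List ⇒ b List ⇒ b List List ⇒ b b List ⇒ b b b
Derivation 2: List ⇒ List List ⇒ List List List ⇒ b List List ⇒ b b List ⇒ b b b

Two distinct leftmost derivations for the same string.

Ambiguous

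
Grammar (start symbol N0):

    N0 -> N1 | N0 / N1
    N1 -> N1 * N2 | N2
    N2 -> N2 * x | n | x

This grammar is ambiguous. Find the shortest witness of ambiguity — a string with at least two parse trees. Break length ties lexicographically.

n * x

length 1: no string has ≥2 trees
length 3: n * x has 2 parse trees

Two derivations of n * x:
  N0 ⇒ N1 ⇒ N1 * N2 ⇒ N2 * N2 ⇒ n * N2 ⇒ n * x
  N0 ⇒ N1 ⇒ N2 ⇒ N2 * x ⇒ n * x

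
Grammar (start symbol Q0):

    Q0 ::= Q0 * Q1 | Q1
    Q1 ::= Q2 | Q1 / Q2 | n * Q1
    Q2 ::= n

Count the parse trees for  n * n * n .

4

Parse trees for n * n * n:
  [Q0 [Q0 [Q1 [Q2 n]]] * [Q1 n * [Q1 [Q2 n]]]]
  [Q0 [Q0 [Q0 [Q1 [Q2 n]]] * [Q1 [Q2 n]]] * [Q1 [Q2 n]]]
  [Q0 [Q0 [Q1 n * [Q1 [Q2 n]]]] * [Q1 [Q2 n]]]
  [Q0 [Q1 n * [Q1 n * [Q1 [Q2 n]]]]]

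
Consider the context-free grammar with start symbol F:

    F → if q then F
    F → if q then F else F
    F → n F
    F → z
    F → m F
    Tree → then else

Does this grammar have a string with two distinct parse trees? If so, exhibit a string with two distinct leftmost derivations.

Witness: if q then if q then z else z

Derivation 1: F ⇒ if q then F ⇒ if q then if q then F else F ⇒ if q then if q then z else F ⇒ if q then if q then z else z
Derivation 2: F ⇒ if q then F else F ⇒ if q then if q then F else F ⇒ if q then if q then z else F ⇒ if q then if q then z else z

Two distinct leftmost derivations for the same string.

Ambiguous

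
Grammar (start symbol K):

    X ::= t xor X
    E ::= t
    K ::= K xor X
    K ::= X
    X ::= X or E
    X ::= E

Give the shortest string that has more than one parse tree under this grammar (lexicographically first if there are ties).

t xor t

length 1: no string has ≥2 trees
length 3: t xor t has 2 parse trees

Two derivations of t xor t:
  K ⇒ K xor X ⇒ X xor X ⇒ E xor X ⇒ t xor X ⇒ t xor E ⇒ t xor t
  K ⇒ X ⇒ t xor X ⇒ t xor E ⇒ t xor t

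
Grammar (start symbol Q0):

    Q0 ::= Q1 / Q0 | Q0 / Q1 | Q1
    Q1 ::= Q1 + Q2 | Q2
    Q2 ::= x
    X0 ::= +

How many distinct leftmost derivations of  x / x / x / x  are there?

8

Parse trees for x / x / x / x:
  [Q0 [Q1 [Q2 x]] / [Q0 [Q1 [Q2 x]] / [Q0 [Q1 [Q2 x]] / [Q0 [Q1 [Q2 x]]]]]]
  [Q0 [Q1 [Q2 x]] / [Q0 [Q1 [Q2 x]] / [Q0 [Q0 [Q1 [Q2 x]]] / [Q1 [Q2 x]]]]]
  [Q0 [Q1 [Q2 x]] / [Q0 [Q0 [Q1 [Q2 x]] / [Q0 [Q1 [Q2 x]]]] / [Q1 [Q2 x]]]]
  [Q0 [Q1 [Q2 x]] / [Q0 [Q0 [Q0 [Q1 [Q2 x]]] / [Q1 [Q2 x]]] / [Q1 [Q2 x]]]]
  [Q0 [Q0 [Q1 [Q2 x]] / [Q0 [Q1 [Q2 x]] / [Q0 [Q1 [Q2 x]]]]] / [Q1 [Q2 x]]]
  [Q0 [Q0 [Q1 [Q2 x]] / [Q0 [Q0 [Q1 [Q2 x]]] / [Q1 [Q2 x]]]] / [Q1 [Q2 x]]]
  [Q0 [Q0 [Q0 [Q1 [Q2 x]] / [Q0 [Q1 [Q2 x]]]] / [Q1 [Q2 x]]] / [Q1 [Q2 x]]]
  [Q0 [Q0 [Q0 [Q0 [Q1 [Q2 x]]] / [Q1 [Q2 x]]] / [Q1 [Q2 x]]] / [Q1 [Q2 x]]]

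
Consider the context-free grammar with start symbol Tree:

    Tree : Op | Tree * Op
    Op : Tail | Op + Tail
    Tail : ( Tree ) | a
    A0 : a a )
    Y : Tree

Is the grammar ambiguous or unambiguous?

Only Tree, Op, Tail are reachable from Tree; ignoring the rest: Tree → Tree * Op | Op  ;  Op → Op + Tail | Tail  — a left-associative chain with Tail at the bottom. Each string factors uniquely by precedence.

Unambiguous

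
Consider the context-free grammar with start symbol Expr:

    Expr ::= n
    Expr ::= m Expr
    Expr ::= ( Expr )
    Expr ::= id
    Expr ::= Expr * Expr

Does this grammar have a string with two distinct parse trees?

Ambiguous

Witness: m id * id

Derivation 1: Expr ⇒ m Expr ⇒ m Expr * Expr ⇒ m id * Expr ⇒ m id * id
Derivation 2: Expr ⇒ Expr * Expr ⇒ m Expr * Expr ⇒ m id * Expr ⇒ m id * id

Two distinct leftmost derivations for the same string.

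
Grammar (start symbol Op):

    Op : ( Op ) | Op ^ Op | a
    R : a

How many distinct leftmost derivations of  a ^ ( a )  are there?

1

Parse trees for a ^ ( a ):
  [Op [Op a] ^ [Op ( [Op a] )]]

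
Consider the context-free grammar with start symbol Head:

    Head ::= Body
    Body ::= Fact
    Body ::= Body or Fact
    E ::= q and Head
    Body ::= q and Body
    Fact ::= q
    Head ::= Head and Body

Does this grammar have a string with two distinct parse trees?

Ambiguous

Witness: q and q

Derivation 1: Head ⇒ Body ⇒ q and Body ⇒ q and Fact ⇒ q and q
Derivation 2: Head ⇒ Head and Body ⇒ Body and Body ⇒ Fact and Body ⇒ q and Body ⇒ q and Fact ⇒ q and q

Two distinct leftmost derivations for the same string.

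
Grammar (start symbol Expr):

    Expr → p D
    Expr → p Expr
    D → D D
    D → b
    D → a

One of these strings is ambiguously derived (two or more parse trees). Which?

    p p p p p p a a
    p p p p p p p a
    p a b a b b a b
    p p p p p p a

p p p p p p a a: 1 tree
p p p p p p p a: 1 tree
p a b a b b a b: 132 trees
p p p p p p a: 1 tree

p a b a b b a b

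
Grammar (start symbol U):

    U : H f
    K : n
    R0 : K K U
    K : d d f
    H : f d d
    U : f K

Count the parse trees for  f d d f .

Parse trees for f d d f:
  [U [H f d d] f]
  [U f [K d d f]]

2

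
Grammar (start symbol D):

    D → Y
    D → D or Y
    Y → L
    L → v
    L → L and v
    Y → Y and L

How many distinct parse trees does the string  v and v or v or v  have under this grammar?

2

Parse trees for v and v or v or v:
  [D [D [D [Y [L [L v] and v]]] or [Y [L v]]] or [Y [L v]]]
  [D [D [D [Y [Y [L v]] and [L v]]] or [Y [L v]]] or [Y [L v]]]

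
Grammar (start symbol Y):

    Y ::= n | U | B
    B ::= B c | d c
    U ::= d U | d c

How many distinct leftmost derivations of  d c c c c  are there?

Parse trees for d c c c c:
  [Y [B [B [B [B d c] c] c] c]]

1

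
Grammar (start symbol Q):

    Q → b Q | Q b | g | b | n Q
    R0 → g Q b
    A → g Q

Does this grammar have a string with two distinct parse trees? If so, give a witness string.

Witness: b b

Derivation 1: Q ⇒ b Q ⇒ b b
Derivation 2: Q ⇒ Q b ⇒ b b

Two distinct leftmost derivations for the same string.

Ambiguous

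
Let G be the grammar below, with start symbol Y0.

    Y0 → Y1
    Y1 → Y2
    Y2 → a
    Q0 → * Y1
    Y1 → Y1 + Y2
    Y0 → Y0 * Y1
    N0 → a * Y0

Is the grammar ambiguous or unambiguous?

Unambiguous

Only Y0, Y1, Y2 are reachable from Y0; ignoring the rest: This is a standard precedence ladder (Y0 over Y1 over Y2), with each level left-recursive on its own operator ('*' at Y0, '+' at Y1). That structure is LR(1), hence unambiguous.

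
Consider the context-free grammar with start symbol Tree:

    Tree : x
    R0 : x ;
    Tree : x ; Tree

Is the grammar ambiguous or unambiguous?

Unambiguous

(R0 is unreachable from Tree, so its rules don't affect L(Tree).) Right-recursive list with a separator: after each atom, whether the separator follows determines the rule. One parse per string.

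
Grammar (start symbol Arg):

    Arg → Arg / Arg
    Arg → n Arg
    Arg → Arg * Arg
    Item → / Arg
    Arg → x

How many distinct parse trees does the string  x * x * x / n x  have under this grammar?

Parse trees for x * x * x / n x:
  [Arg [Arg [Arg x] * [Arg [Arg x] * [Arg x]]] / [Arg n [Arg x]]]
  [Arg [Arg [Arg [Arg x] * [Arg x]] * [Arg x]] / [Arg n [Arg x]]]
  [Arg [Arg x] * [Arg [Arg [Arg x] * [Arg x]] / [Arg n [Arg x]]]]
  [Arg [Arg x] * [Arg [Arg x] * [Arg [Arg x] / [Arg n [Arg x]]]]]
  [Arg [Arg [Arg x] * [Arg x]] * [Arg [Arg x] / [Arg n [Arg x]]]]

5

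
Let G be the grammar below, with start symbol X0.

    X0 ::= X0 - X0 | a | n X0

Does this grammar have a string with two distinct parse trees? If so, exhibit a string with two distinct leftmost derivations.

Ambiguous

Witness: n a - a

Derivation 1: X0 ⇒ X0 - X0 ⇒ n X0 - X0 ⇒ n a - X0 ⇒ n a - a
Derivation 2: X0 ⇒ n X0 ⇒ n X0 - X0 ⇒ n a - X0 ⇒ n a - a

Two distinct leftmost derivations for the same string.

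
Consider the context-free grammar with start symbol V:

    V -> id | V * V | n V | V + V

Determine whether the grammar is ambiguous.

Witness: n id * id

Derivation 1: V ⇒ V * V ⇒ n V * V ⇒ n id * V ⇒ n id * id
Derivation 2: V ⇒ n V ⇒ n V * V ⇒ n id * V ⇒ n id * id

Two distinct leftmost derivations for the same string.

Ambiguous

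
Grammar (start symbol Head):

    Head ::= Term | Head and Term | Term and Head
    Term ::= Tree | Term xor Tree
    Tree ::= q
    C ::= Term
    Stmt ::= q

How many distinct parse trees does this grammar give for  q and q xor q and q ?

Parse trees for q and q xor q and q:
  [Head [Head [Head [Term [Tree q]]] and [Term [Term [Tree q]] xor [Tree q]]] and [Term [Tree q]]]
  [Head [Head [Term [Tree q]] and [Head [Term [Term [Tree q]] xor [Tree q]]]] and [Term [Tree q]]]
  [Head [Term [Tree q]] and [Head [Head [Term [Term [Tree q]] xor [Tree q]]] and [Term [Tree q]]]]
  [Head [Term [Tree q]] and [Head [Term [Term [Tree q]] xor [Tree q]] and [Head [Term [Tree q]]]]]

4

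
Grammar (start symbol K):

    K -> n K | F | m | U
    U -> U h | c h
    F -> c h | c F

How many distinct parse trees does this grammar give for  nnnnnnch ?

2

Parse trees for nnnnnnch:
  [K n [K n [K n [K n [K n [K n [K [F c h]]]]]]]]
  [K n [K n [K n [K n [K n [K n [K [U c h]]]]]]]]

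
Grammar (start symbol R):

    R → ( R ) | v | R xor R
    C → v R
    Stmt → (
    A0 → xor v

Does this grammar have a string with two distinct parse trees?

Witness: v xor v xor v

Derivation 1: R ⇒ R xor R ⇒ v xor R ⇒ v xor R xor R ⇒ v xor v xor R ⇒ v xor v xor v
Derivation 2: R ⇒ R xor R ⇒ R xor R xor R ⇒ v xor R xor R ⇒ v xor v xor R ⇒ v xor v xor v

Two distinct leftmost derivations for the same string.

Ambiguous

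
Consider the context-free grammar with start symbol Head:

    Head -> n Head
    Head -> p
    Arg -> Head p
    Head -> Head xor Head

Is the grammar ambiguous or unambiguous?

Witness: n p xor p

Derivation 1: Head ⇒ n Head ⇒ n Head xor Head ⇒ n p xor Head ⇒ n p xor p
Derivation 2: Head ⇒ Head xor Head ⇒ n Head xor Head ⇒ n p xor Head ⇒ n p xor p

Two distinct leftmost derivations for the same string.

Ambiguous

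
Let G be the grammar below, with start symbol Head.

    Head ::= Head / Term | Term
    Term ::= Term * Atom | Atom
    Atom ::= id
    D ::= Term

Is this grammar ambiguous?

(D is unreachable from Head, so its rules don't affect L(Head).) This is a standard precedence ladder (Head over Term over Atom), with each level left-recursive on its own operator ('/' at Head, '*' at Term). That structure is LR(1), hence unambiguous.

Unambiguous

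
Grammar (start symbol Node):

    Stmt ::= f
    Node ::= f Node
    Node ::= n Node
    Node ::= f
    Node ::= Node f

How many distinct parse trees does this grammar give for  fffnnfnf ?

1

Parse trees for fffnnfnf:
  [Node f [Node f [Node f [Node n [Node n [Node f [Node n [Node f]]]]]]]]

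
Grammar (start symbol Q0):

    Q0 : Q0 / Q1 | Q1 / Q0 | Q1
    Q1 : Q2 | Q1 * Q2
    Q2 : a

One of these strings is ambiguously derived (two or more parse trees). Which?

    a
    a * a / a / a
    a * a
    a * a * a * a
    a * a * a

a: 1 tree
a * a / a / a: 4 trees
a * a: 1 tree
a * a * a * a: 1 tree
a * a * a: 1 tree

a * a / a / a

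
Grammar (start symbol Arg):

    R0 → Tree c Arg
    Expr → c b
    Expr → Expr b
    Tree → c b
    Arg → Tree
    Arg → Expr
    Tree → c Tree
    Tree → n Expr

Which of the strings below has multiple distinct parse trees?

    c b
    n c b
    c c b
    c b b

c b: 2 trees
n c b: 1 tree
c c b: 1 tree
c b b: 1 tree

c b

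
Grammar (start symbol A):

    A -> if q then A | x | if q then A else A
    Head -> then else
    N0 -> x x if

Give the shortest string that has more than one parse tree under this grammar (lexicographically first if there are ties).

if q then if q then x else x

length 1: no string has ≥2 trees
length 4: no string has ≥2 trees
length 6: no string has ≥2 trees
length 7: no string has ≥2 trees
length 9: if q then if q then x else x has 2 parse trees

Two derivations of if q then if q then x else x:
  A ⇒ if q then A ⇒ if q then if q then A else A ⇒ if q then if q then x else A ⇒ if q then if q then x else x
  A ⇒ if q then A else A ⇒ if q then if q then A else A ⇒ if q then if q then x else A ⇒ if q then if q then x else x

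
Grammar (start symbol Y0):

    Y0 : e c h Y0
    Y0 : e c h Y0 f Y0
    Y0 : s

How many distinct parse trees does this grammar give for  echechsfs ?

Parse trees for echechsfs:
  [Y0 e c h [Y0 e c h [Y0 s] f [Y0 s]]]
  [Y0 e c h [Y0 e c h [Y0 s]] f [Y0 s]]

2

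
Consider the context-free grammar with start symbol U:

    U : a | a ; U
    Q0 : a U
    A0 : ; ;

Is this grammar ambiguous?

Unambiguous

Only U is reachable from U; ignoring the rest: Right-recursive list with a separator: after each atom, whether the separator follows determines the rule. One parse per string.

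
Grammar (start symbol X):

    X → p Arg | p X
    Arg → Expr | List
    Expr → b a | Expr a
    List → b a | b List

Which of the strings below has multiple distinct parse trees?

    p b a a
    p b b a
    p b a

p b a

p b a a: 1 tree
p b b a: 1 tree
p b a: 2 trees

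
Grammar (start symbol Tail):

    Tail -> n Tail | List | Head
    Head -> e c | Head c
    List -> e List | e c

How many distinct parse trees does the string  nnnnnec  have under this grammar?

Parse trees for nnnnnec:
  [Tail n [Tail n [Tail n [Tail n [Tail n [Tail [List e c]]]]]]]
  [Tail n [Tail n [Tail n [Tail n [Tail n [Tail [Head e c]]]]]]]

2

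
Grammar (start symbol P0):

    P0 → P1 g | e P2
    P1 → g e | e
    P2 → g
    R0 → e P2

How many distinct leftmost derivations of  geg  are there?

Parse trees for geg:
  [P0 [P1 g e] g]

1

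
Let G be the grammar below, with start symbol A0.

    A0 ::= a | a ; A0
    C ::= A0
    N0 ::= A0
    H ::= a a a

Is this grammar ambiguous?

Unambiguous

Only A0 is reachable from A0; ignoring the rest: The reachable grammar is A → atom sep A | atom. Each atom is followed by either the separator (recurse) or end-of-string (stop) — no choice point.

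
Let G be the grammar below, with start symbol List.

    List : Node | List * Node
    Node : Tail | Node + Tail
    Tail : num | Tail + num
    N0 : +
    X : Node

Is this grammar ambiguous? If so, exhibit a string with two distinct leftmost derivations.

Ambiguous

Witness: num + num

Derivation 1: List ⇒ Node ⇒ Tail ⇒ Tail + num ⇒ num + num
Derivation 2: List ⇒ Node ⇒ Node + Tail ⇒ Tail + Tail ⇒ num + Tail ⇒ num + num

Two distinct leftmost derivations for the same string.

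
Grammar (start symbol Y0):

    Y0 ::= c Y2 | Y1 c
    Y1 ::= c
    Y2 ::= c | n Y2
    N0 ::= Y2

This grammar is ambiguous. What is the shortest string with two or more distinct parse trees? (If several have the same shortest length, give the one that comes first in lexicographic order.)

length 2: c c has 2 parse trees

Two derivations of c c:
  Y0 ⇒ c Y2 ⇒ c c
  Y0 ⇒ Y1 c ⇒ c c

c c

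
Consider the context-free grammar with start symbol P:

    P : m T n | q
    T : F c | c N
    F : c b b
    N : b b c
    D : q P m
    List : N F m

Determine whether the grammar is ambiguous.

Witness: m c b b c n

Derivation 1: P ⇒ m T n ⇒ m F c n ⇒ m c b b c n
Derivation 2: P ⇒ m T n ⇒ m c N n ⇒ m c b b c n

Two distinct leftmost derivations for the same string.

Ambiguous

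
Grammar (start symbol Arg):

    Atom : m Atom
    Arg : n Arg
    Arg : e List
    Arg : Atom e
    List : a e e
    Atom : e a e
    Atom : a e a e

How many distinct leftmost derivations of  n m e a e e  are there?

1

Parse trees for n m e a e e:
  [Arg n [Arg [Atom m [Atom e a e]] e]]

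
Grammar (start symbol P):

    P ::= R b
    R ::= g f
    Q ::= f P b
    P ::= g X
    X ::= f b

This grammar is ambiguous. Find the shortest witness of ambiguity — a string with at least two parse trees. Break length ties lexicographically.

g f b

length 3: g f b has 2 parse trees

Two derivations of g f b:
  P ⇒ R b ⇒ g f b
  P ⇒ g X ⇒ g f b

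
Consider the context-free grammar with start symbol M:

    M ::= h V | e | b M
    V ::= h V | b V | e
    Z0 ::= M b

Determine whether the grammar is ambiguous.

Unambiguous

Only M, V are reachable from M; ignoring the rest: The reachable rules are right-linear with at most one rule per (nonterminal, next-terminal) pair. Each input token forces the next rule, so parsing is deterministic.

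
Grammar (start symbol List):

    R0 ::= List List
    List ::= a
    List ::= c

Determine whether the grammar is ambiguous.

Unambiguous

(R0 is unreachable from List, so its rules don't affect L(List).) Each reachable nonterminal has at most one production per leading terminal, and all productions are right-linear; the derivation is determined token-by-token.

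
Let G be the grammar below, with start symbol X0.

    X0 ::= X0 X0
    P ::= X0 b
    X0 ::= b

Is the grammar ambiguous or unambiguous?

Ambiguous

Witness: b b b

Derivation 1: X0 ⇒ X0 X0 ⇒ X0 X0 X0 ⇒ b X0 X0 ⇒ b b X0 ⇒ b b b
Derivation 2: X0 ⇒ X0 X0 ⇒ b X0 ⇒ b X0 X0 ⇒ b b X0 ⇒ b b b

Two distinct leftmost derivations for the same string.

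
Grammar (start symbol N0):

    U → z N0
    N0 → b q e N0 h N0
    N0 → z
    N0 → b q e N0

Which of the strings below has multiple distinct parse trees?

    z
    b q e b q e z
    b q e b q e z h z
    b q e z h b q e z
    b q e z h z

b q e b q e z h z

z: 1 tree
b q e b q e z: 1 tree
b q e b q e z h z: 2 trees
b q e z h b q e z: 1 tree
b q e z h z: 1 tree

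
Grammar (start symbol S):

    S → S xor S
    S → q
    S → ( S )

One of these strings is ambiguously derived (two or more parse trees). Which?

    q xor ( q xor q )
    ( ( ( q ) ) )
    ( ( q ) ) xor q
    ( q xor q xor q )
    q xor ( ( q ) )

q xor ( q xor q ): 1 tree
( ( ( q ) ) ): 1 tree
( ( q ) ) xor q: 1 tree
( q xor q xor q ): 2 trees
q xor ( ( q ) ): 1 tree

( q xor q xor q )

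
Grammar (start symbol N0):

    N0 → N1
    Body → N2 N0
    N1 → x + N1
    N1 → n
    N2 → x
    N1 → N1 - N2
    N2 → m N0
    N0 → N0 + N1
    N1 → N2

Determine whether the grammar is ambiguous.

Ambiguous

Witness: x + n

Derivation 1: N0 ⇒ N1 ⇒ x + N1 ⇒ x + n
Derivation 2: N0 ⇒ N0 + N1 ⇒ N1 + N1 ⇒ N2 + N1 ⇒ x + N1 ⇒ x + n

Two distinct leftmost derivations for the same string.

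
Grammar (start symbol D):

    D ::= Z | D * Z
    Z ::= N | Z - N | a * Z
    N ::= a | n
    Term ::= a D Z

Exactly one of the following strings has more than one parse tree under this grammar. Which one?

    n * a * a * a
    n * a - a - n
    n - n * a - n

n * a * a * a: 4 trees
n * a - a - n: 1 tree
n - n * a - n: 1 tree

n * a * a * a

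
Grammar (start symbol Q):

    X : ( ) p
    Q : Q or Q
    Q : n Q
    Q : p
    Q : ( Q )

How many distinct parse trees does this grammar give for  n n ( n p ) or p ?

Parse trees for n n ( n p ) or p:
  [Q [Q n [Q n [Q ( [Q n [Q p]] )]]] or [Q p]]
  [Q n [Q [Q n [Q ( [Q n [Q p]] )]] or [Q p]]]
  [Q n [Q n [Q [Q ( [Q n [Q p]] )] or [Q p]]]]

3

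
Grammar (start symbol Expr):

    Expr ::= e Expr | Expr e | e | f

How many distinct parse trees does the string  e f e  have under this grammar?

Parse trees for e f e:
  [Expr e [Expr [Expr f] e]]
  [Expr [Expr e [Expr f]] e]

2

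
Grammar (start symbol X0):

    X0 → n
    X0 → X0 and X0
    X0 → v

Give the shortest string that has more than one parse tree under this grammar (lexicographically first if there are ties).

n and n and n

length 1: no string has ≥2 trees
length 3: no string has ≥2 trees
length 5: n and n and n has 2 parse trees

Two derivations of n and n and n:
  X0 ⇒ X0 and X0 ⇒ n and X0 ⇒ n and X0 and X0 ⇒ n and n and X0 ⇒ n and n and n
  X0 ⇒ X0 and X0 ⇒ X0 and X0 and X0 ⇒ n and X0 and X0 ⇒ n and n and X0 ⇒ n and n and n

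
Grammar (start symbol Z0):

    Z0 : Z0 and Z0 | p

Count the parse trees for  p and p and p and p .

Parse trees for p and p and p and p:
  [Z0 [Z0 p] and [Z0 [Z0 p] and [Z0 [Z0 p] and [Z0 p]]]]
  [Z0 [Z0 p] and [Z0 [Z0 [Z0 p] and [Z0 p]] and [Z0 p]]]
  [Z0 [Z0 [Z0 p] and [Z0 p]] and [Z0 [Z0 p] and [Z0 p]]]
  [Z0 [Z0 [Z0 p] and [Z0 [Z0 p] and [Z0 p]]] and [Z0 p]]
  [Z0 [Z0 [Z0 [Z0 p] and [Z0 p]] and [Z0 p]] and [Z0 p]]

5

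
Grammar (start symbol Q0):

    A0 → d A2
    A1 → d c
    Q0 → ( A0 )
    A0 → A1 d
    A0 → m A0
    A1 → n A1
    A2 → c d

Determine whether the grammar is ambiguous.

Witness: ( d c d )

Derivation 1: Q0 ⇒ ( A0 ) ⇒ ( d A2 ) ⇒ ( d c d )
Derivation 2: Q0 ⇒ ( A0 ) ⇒ ( A1 d ) ⇒ ( d c d )

Two distinct leftmost derivations for the same string.

Ambiguous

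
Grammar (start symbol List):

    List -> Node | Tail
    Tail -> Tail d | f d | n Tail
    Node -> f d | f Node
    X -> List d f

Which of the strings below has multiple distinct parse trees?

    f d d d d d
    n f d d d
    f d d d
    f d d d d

n f d d d

f d d d d d: 1 tree
n f d d d: 3 trees
f d d d: 1 tree
f d d d d: 1 tree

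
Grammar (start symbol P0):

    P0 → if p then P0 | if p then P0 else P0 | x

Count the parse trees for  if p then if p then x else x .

Parse trees for if p then if p then x else x:
  [P0 if p then [P0 if p then [P0 x] else [P0 x]]]
  [P0 if p then [P0 if p then [P0 x]] else [P0 x]]

2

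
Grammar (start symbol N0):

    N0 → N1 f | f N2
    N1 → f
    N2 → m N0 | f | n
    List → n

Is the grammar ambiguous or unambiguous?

Ambiguous

Witness: f f

Derivation 1: N0 ⇒ N1 f ⇒ f f
Derivation 2: N0 ⇒ f N2 ⇒ f f

Two distinct leftmost derivations for the same string.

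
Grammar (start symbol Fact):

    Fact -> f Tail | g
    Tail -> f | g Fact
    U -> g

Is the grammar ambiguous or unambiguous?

(U is unreachable from Fact, so its rules don't affect L(Fact).) Restricted to the reachable nonterminals, every rule has the form A → t or A → t B, and no two rules for the same A share a first terminal. The grammar encodes a DFA — one run per string.

Unambiguous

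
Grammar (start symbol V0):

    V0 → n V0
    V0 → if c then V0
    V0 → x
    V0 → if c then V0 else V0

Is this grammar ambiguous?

Witness: if c then if c then x else x

Derivation 1: V0 ⇒ if c then V0 ⇒ if c then if c then V0 else V0 ⇒ if c then if c then x else V0 ⇒ if c then if c then x else x
Derivation 2: V0 ⇒ if c then V0 else V0 ⇒ if c then if c then V0 else V0 ⇒ if c then if c then x else V0 ⇒ if c then if c then x else x

Two distinct leftmost derivations for the same string.

Ambiguous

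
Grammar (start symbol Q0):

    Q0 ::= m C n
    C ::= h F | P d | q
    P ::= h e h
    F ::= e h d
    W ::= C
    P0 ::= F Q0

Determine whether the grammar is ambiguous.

Ambiguous

Witness: m h e h d n

Derivation 1: Q0 ⇒ m C n ⇒ m h F n ⇒ m h e h d n
Derivation 2: Q0 ⇒ m C n ⇒ m P d n ⇒ m h e h d n

Two distinct leftmost derivations for the same string.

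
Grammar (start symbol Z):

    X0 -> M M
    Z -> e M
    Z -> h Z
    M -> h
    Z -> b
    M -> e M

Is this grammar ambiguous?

Only Z, M are reachable from Z; ignoring the rest: The reachable rules are right-linear with at most one rule per (nonterminal, next-terminal) pair. Each input token forces the next rule, so parsing is deterministic.

Unambiguous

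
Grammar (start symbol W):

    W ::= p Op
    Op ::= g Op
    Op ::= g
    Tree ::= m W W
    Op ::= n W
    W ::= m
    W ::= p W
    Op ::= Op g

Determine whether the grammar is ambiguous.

Witness: p g g

Derivation 1: W ⇒ p Op ⇒ p g Op ⇒ p g g
Derivation 2: W ⇒ p Op ⇒ p Op g ⇒ p g g

Two distinct leftmost derivations for the same string.

Ambiguous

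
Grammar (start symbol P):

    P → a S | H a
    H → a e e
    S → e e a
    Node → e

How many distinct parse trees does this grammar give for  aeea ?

2

Parse trees for aeea:
  [P a [S e e a]]
  [P [H a e e] a]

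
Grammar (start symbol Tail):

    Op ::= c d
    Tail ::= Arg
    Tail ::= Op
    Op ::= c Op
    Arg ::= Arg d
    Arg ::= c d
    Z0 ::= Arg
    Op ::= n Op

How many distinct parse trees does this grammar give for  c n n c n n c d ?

Parse trees for c n n c n n c d:
  [Tail [Op c [Op n [Op n [Op c [Op n [Op n [Op c d]]]]]]]]

1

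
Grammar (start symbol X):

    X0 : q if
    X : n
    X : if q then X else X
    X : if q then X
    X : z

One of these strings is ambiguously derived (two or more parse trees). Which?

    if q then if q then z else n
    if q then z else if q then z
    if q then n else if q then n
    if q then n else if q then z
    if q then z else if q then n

if q then if q then z else n: 2 trees
if q then z else if q then z: 1 tree
if q then n else if q then n: 1 tree
if q then n else if q then z: 1 tree
if q then z else if q then n: 1 tree

if q then if q then z else n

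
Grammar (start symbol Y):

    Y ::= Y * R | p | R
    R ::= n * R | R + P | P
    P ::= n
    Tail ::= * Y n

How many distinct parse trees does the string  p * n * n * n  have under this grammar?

Parse trees for p * n * n * n:
  [Y [Y p] * [R n * [R n * [R [P n]]]]]
  [Y [Y [Y p] * [R [P n]]] * [R n * [R [P n]]]]
  [Y [Y [Y p] * [R n * [R [P n]]]] * [R [P n]]]
  [Y [Y [Y [Y p] * [R [P n]]] * [R [P n]]] * [R [P n]]]

4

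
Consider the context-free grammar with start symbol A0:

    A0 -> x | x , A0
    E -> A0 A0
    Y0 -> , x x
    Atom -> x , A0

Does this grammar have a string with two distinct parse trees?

Only A0 is reachable from A0; ignoring the rest: The reachable grammar is A → atom sep A | atom. Each atom is followed by either the separator (recurse) or end-of-string (stop) — no choice point.

Unambiguous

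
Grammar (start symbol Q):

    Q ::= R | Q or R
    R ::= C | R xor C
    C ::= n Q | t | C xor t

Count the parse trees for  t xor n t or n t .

2

Parse trees for t xor n t or n t:
  [Q [R [R [C t]] xor [C n [Q [Q [R [C t]]] or [R [C n [Q [R [C t]]]]]]]]]
  [Q [Q [R [R [C t]] xor [C n [Q [R [C t]]]]]] or [R [C n [Q [R [C t]]]]]]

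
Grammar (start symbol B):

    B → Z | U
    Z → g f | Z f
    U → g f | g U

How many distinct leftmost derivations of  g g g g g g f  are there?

1

Parse trees for g g g g g g f:
  [B [U g [U g [U g [U g [U g [U g f]]]]]]]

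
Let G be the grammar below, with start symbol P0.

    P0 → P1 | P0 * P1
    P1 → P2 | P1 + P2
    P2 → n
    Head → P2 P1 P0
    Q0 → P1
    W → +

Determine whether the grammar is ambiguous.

Unambiguous

(Head, Q0, W are unreachable from P0, so their rules don't affect L(P0).) The grammar is stratified — P0 handles '*' (left-recursive), P1 handles '+', P2 atoms. Each operator has a fixed associativity and precedence level, so every string has one parse.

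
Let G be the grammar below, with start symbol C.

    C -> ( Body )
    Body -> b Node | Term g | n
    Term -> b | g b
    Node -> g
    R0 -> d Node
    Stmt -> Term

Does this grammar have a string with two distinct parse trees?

Witness: ( b g )

Derivation 1: C ⇒ ( Body ) ⇒ ( b Node ) ⇒ ( b g )
Derivation 2: C ⇒ ( Body ) ⇒ ( Term g ) ⇒ ( b g )

Two distinct leftmost derivations for the same string.

Ambiguous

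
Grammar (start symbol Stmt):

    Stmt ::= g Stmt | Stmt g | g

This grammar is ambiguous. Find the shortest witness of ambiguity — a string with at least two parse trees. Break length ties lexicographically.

g g

length 1: no string has ≥2 trees
length 2: g g has 2 parse trees

Two derivations of g g:
  Stmt ⇒ g Stmt ⇒ g g
  Stmt ⇒ Stmt g ⇒ g g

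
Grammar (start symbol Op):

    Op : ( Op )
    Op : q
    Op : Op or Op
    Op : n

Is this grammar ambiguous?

Witness: n or n or n

Derivation 1: Op ⇒ Op or Op ⇒ Op or Op or Op ⇒ n or Op or Op ⇒ n or n or Op ⇒ n or n or n
Derivation 2: Op ⇒ Op or Op ⇒ n or Op ⇒ n or Op or Op ⇒ n or n or Op ⇒ n or n or n

Two distinct leftmost derivations for the same string.

Ambiguous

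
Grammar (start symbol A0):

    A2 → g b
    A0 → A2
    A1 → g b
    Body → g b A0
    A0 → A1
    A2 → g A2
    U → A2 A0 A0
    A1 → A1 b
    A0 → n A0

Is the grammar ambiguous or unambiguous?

Ambiguous

Witness: g b

Derivation 1: A0 ⇒ A2 ⇒ g b
Derivation 2: A0 ⇒ A1 ⇒ g b

Two distinct leftmost derivations for the same string.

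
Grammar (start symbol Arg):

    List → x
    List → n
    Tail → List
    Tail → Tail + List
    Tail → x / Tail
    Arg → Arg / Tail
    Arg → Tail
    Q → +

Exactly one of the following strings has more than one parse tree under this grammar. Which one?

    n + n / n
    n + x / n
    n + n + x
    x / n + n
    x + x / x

x / n + n

n + n / n: 1 tree
n + x / n: 1 tree
n + n + x: 1 tree
x / n + n: 3 trees
x + x / x: 1 tree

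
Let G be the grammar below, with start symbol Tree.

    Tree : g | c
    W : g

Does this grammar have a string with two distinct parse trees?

Unambiguous

(W is unreachable from Tree, so its rules don't affect L(Tree).) Each reachable nonterminal has at most one production per leading terminal, and all productions are right-linear; the derivation is determined token-by-token.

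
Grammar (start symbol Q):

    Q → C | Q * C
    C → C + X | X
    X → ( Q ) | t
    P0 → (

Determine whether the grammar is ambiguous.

Unambiguous

(P0 is unreachable from Q, so its rules don't affect L(Q).) This is a standard precedence ladder (Q over C over X), with each level left-recursive on its own operator ('*' at Q, '+' at C). That structure is LR(1), hence unambiguous.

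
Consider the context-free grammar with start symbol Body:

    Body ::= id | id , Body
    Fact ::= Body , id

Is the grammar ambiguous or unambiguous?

(Fact is unreachable from Body, so its rules don't affect L(Body).) Right-recursive list with a separator: after each atom, whether the separator follows determines the rule. One parse per string.

Unambiguous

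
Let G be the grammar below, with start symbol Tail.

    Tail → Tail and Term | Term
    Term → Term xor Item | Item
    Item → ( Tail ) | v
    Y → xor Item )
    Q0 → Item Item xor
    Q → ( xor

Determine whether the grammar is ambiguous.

(Y, Q0, Q are unreachable from Tail, so their rules don't affect L(Tail).) This is a standard precedence ladder (Tail over Term over Item), with each level left-recursive on its own operator ('and' at Tail, 'xor' at Term). That structure is LR(1), hence unambiguous.

Unambiguous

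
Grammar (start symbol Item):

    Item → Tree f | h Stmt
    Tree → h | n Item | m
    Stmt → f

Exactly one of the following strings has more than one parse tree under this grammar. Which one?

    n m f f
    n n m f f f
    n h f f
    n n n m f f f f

n m f f: 1 tree
n n m f f f: 1 tree
n h f f: 2 trees
n n n m f f f f: 1 tree

n h f f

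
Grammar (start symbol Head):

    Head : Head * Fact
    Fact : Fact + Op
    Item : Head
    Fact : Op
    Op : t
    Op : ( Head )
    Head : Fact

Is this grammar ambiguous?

Unambiguous

(Item is unreachable from Head, so its rules don't affect L(Head).) Head → Head * Fact | Fact  ;  Fact → Fact + Op | Op  — a left-associative chain with Op at the bottom. Each string factors uniquely by precedence.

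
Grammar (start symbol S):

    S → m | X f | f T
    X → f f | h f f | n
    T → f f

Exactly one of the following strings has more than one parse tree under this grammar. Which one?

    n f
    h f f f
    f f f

f f f

n f: 1 tree
h f f f: 1 tree
f f f: 2 trees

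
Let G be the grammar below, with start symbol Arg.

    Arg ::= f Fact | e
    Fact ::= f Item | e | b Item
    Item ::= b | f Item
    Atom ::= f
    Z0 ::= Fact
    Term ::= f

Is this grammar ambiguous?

(Atom, Z0, Term are unreachable from Arg, so their rules don't affect L(Arg).) Restricted to the reachable nonterminals, every rule has the form A → t or A → t B, and no two rules for the same A share a first terminal. The grammar encodes a DFA — one run per string.

Unambiguous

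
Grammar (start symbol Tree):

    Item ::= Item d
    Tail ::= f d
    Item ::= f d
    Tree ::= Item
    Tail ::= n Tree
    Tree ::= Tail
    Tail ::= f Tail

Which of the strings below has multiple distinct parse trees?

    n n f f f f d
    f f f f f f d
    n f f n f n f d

n f f n f n f d

n n f f f f d: 1 tree
f f f f f f d: 1 tree
n f f n f n f d: 2 trees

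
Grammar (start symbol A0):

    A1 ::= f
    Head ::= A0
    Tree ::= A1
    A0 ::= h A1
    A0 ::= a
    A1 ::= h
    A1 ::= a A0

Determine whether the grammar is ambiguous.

Unambiguous

(Tree, Head are unreachable from A0, so their rules don't affect L(A0).) Restricted to the reachable nonterminals, every rule has the form A → t or A → t B, and no two rules for the same A share a first terminal. The grammar encodes a DFA — one run per string.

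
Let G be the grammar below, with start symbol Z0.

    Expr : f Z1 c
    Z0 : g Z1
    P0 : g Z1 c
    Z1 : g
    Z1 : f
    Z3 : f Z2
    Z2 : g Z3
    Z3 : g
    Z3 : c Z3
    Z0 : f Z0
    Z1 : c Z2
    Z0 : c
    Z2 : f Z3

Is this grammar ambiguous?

Only Z0, Z1, Z2, Z3 are reachable from Z0; ignoring the rest: Each reachable nonterminal has at most one production per leading terminal, and all productions are right-linear; the derivation is determined token-by-token.

Unambiguous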